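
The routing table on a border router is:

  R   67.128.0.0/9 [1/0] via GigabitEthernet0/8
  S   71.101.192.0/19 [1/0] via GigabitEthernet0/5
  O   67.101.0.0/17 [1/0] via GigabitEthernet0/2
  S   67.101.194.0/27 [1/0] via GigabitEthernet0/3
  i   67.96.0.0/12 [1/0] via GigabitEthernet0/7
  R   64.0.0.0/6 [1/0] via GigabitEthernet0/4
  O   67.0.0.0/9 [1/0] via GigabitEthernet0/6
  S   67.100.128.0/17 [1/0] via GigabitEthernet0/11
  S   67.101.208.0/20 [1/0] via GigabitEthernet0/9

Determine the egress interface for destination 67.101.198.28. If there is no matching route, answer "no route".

Routes whose prefix contains 67.101.198.28:
  64.0.0.0/6 (64.0.0.0 - 67.255.255.255) -> GigabitEthernet0/4
  67.0.0.0/9 (67.0.0.0 - 67.127.255.255) -> GigabitEthernet0/6
  67.96.0.0/12 (67.96.0.0 - 67.111.255.255) -> GigabitEthernet0/7
More-specific entries that do NOT match:
  67.101.194.0/27 (67.101.194.0 - 67.101.194.31) does not contain 67.101.198.28
  67.101.208.0/20 (67.101.208.0 - 67.101.223.255) does not contain 67.101.198.28
  71.101.192.0/19 (71.101.192.0 - 71.101.223.255) does not contain 67.101.198.28
  67.101.0.0/17 (67.101.0.0 - 67.101.127.255) does not contain 67.101.198.28
  67.100.128.0/17 (67.100.128.0 - 67.100.255.255) does not contain 67.101.198.28
Longest matching prefix is /12 -> interface GigabitEthernet0/7.

GigabitEthernet0/7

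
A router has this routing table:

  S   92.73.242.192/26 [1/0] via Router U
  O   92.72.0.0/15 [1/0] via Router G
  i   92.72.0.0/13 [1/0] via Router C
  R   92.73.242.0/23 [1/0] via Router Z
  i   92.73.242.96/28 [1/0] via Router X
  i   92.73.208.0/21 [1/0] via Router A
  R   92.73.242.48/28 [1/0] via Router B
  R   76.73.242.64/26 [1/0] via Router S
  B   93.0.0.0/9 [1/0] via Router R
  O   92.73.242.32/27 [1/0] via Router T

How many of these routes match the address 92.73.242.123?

3

Prefixes containing 92.73.242.123:
  92.72.0.0/13 (92.72.0.0 - 92.79.255.255)
  92.72.0.0/15 (92.72.0.0 - 92.73.255.255)
  92.73.242.0/23 (92.73.242.0 - 92.73.243.255)
Total matching entries: 3.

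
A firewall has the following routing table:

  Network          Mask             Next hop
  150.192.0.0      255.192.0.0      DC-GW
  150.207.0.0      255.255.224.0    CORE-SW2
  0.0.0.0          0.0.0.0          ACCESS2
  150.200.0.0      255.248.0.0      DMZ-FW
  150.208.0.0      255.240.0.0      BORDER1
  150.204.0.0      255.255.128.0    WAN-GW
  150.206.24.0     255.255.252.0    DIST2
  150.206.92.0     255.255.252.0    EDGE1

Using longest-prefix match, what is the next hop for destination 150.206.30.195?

DMZ-FW

Routes whose prefix contains 150.206.30.195:
  0.0.0.0/0 (default, matches everything) -> ACCESS2
  150.192.0.0/10 (150.192.0.0 - 150.255.255.255) -> DC-GW
  150.200.0.0/13 (150.200.0.0 - 150.207.255.255) -> DMZ-FW
More-specific entries that do NOT match:
  150.206.24.0/22 (150.206.24.0 - 150.206.27.255) does not contain 150.206.30.195
  150.206.92.0/22 (150.206.92.0 - 150.206.95.255) does not contain 150.206.30.195
  150.207.0.0/19 (150.207.0.0 - 150.207.31.255) does not contain 150.206.30.195
  150.204.0.0/17 (150.204.0.0 - 150.204.127.255) does not contain 150.206.30.195
Longest matching prefix is /13 -> next hop DMZ-FW.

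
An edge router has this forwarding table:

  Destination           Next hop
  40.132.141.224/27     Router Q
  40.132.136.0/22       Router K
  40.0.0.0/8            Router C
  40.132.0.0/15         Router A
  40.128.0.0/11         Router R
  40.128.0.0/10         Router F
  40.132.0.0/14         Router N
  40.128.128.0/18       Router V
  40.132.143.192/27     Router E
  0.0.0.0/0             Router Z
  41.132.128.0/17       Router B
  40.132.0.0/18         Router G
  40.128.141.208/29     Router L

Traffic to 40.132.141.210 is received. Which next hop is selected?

Router A

Routes whose prefix contains 40.132.141.210:
  0.0.0.0/0 (default, matches everything) -> Router Z
  40.0.0.0/8 (40.0.0.0 - 40.255.255.255) -> Router C
  40.128.0.0/10 (40.128.0.0 - 40.191.255.255) -> Router F
  40.128.0.0/11 (40.128.0.0 - 40.159.255.255) -> Router R
  40.132.0.0/14 (40.132.0.0 - 40.135.255.255) -> Router N
  40.132.0.0/15 (40.132.0.0 - 40.133.255.255) -> Router A
More-specific entries that do NOT match:
  40.128.141.208/29 (40.128.141.208 - 40.128.141.215) does not contain 40.132.141.210
  40.132.141.224/27 (40.132.141.224 - 40.132.141.255) does not contain 40.132.141.210
  40.132.143.192/27 (40.132.143.192 - 40.132.143.223) does not contain 40.132.141.210
  40.132.136.0/22 (40.132.136.0 - 40.132.139.255) does not contain 40.132.141.210
  40.128.128.0/18 (40.128.128.0 - 40.128.191.255) does not contain 40.132.141.210
  40.132.0.0/18 (40.132.0.0 - 40.132.63.255) does not contain 40.132.141.210
  41.132.128.0/17 (41.132.128.0 - 41.132.255.255) does not contain 40.132.141.210
Longest matching prefix is /15 -> next hop Router A.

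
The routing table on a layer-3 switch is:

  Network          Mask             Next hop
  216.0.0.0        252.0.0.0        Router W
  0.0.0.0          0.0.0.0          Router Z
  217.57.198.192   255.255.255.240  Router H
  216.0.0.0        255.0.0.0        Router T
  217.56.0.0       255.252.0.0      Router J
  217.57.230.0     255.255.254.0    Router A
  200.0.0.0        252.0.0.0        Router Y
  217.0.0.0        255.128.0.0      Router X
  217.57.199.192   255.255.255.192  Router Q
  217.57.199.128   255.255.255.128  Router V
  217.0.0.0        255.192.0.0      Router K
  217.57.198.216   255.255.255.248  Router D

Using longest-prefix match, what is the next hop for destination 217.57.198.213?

Routes whose prefix contains 217.57.198.213:
  0.0.0.0/0 (default, matches everything) -> Router Z
  216.0.0.0/6 (216.0.0.0 - 219.255.255.255) -> Router W
  217.0.0.0/9 (217.0.0.0 - 217.127.255.255) -> Router X
  217.0.0.0/10 (217.0.0.0 - 217.63.255.255) -> Router K
  217.56.0.0/14 (217.56.0.0 - 217.59.255.255) -> Router J
More-specific entries that do NOT match:
  217.57.198.216/29 (217.57.198.216 - 217.57.198.223) does not contain 217.57.198.213
  217.57.198.192/28 (217.57.198.192 - 217.57.198.207) does not contain 217.57.198.213
  217.57.199.192/26 (217.57.199.192 - 217.57.199.255) does not contain 217.57.198.213
  217.57.199.128/25 (217.57.199.128 - 217.57.199.255) does not contain 217.57.198.213
  217.57.230.0/23 (217.57.230.0 - 217.57.231.255) does not contain 217.57.198.213
Longest matching prefix is /14 -> next hop Router J.

Router J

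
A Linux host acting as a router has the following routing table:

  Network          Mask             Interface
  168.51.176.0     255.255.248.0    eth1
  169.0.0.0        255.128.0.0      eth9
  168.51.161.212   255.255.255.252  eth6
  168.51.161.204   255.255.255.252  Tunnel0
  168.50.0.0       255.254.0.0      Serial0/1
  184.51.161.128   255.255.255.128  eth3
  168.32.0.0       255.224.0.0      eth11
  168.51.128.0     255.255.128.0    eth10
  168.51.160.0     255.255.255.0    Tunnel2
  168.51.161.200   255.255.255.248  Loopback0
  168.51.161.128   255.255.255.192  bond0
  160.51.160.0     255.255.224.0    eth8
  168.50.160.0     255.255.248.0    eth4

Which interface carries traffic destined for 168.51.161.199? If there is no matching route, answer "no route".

Routes whose prefix contains 168.51.161.199:
  168.32.0.0/11 (168.32.0.0 - 168.63.255.255) -> eth11
  168.50.0.0/15 (168.50.0.0 - 168.51.255.255) -> Serial0/1
  168.51.128.0/17 (168.51.128.0 - 168.51.255.255) -> eth10
More-specific entries that do NOT match:
  168.51.161.212/30 (168.51.161.212 - 168.51.161.215) does not contain 168.51.161.199
  168.51.161.204/30 (168.51.161.204 - 168.51.161.207) does not contain 168.51.161.199
  168.51.161.200/29 (168.51.161.200 - 168.51.161.207) does not contain 168.51.161.199
  168.51.161.128/26 (168.51.161.128 - 168.51.161.191) does not contain 168.51.161.199
  184.51.161.128/25 (184.51.161.128 - 184.51.161.255) does not contain 168.51.161.199
  168.51.160.0/24 (168.51.160.0 - 168.51.160.255) does not contain 168.51.161.199
  168.51.176.0/21 (168.51.176.0 - 168.51.183.255) does not contain 168.51.161.199
  168.50.160.0/21 (168.50.160.0 - 168.50.167.255) does not contain 168.51.161.199
  160.51.160.0/19 (160.51.160.0 - 160.51.191.255) does not contain 168.51.161.199
Longest matching prefix is /17 -> interface eth10.

eth10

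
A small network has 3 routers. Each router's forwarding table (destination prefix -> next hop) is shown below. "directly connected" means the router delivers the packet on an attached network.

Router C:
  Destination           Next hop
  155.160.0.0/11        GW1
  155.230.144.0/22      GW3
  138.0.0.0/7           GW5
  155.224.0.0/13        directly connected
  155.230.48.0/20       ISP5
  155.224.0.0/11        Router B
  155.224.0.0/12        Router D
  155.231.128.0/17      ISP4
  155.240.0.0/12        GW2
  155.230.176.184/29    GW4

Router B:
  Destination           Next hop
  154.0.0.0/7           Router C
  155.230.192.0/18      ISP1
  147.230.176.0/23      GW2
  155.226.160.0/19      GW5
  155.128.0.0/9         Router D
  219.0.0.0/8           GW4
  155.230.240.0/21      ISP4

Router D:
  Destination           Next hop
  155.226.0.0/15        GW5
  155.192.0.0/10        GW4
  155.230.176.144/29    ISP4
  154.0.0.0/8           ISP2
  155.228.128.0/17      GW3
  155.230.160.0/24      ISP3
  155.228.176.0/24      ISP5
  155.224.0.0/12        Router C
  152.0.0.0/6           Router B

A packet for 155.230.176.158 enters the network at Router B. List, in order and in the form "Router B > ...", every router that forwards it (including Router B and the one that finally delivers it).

At Router B: longest match for 155.230.176.158 is 155.128.0.0/9 -> Router D
At Router D: longest match for 155.230.176.158 is 155.224.0.0/12 -> Router C
At Router C: longest match for 155.230.176.158 is 155.224.0.0/13 -> directly connected

Router B > Router D > Router C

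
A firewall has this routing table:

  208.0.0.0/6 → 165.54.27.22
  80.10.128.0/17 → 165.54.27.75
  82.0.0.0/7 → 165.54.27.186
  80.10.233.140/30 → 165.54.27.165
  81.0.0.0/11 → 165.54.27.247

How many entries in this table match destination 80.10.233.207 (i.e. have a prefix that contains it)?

Prefixes containing 80.10.233.207:
  80.10.128.0/17 (80.10.128.0 - 80.10.255.255)
Total matching entries: 1.

1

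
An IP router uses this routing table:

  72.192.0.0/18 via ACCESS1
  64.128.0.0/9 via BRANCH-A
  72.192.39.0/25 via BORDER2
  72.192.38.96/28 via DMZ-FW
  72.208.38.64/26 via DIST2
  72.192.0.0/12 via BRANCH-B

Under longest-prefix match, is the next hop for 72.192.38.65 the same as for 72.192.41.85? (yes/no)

yes

72.192.38.65: longest match 72.192.0.0/18 -> ACCESS1
72.192.41.85: longest match 72.192.0.0/18 -> ACCESS1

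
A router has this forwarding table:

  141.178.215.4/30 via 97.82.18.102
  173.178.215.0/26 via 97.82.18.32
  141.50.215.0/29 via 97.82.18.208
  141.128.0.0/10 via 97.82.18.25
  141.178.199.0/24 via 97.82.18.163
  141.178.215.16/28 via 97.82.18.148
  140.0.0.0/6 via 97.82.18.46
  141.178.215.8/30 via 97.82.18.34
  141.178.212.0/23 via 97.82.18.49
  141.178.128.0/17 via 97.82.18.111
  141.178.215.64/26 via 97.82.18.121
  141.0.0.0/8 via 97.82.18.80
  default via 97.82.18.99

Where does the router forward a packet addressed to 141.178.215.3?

97.82.18.111

Routes whose prefix contains 141.178.215.3:
  0.0.0.0/0 (default, matches everything) -> 97.82.18.99
  140.0.0.0/6 (140.0.0.0 - 143.255.255.255) -> 97.82.18.46
  141.0.0.0/8 (141.0.0.0 - 141.255.255.255) -> 97.82.18.80
  141.128.0.0/10 (141.128.0.0 - 141.191.255.255) -> 97.82.18.25
  141.178.128.0/17 (141.178.128.0 - 141.178.255.255) -> 97.82.18.111
More-specific entries that do NOT match:
  141.178.215.4/30 (141.178.215.4 - 141.178.215.7) does not contain 141.178.215.3
  141.178.215.8/30 (141.178.215.8 - 141.178.215.11) does not contain 141.178.215.3
  141.50.215.0/29 (141.50.215.0 - 141.50.215.7) does not contain 141.178.215.3
  141.178.215.16/28 (141.178.215.16 - 141.178.215.31) does not contain 141.178.215.3
  173.178.215.0/26 (173.178.215.0 - 173.178.215.63) does not contain 141.178.215.3
  141.178.215.64/26 (141.178.215.64 - 141.178.215.127) does not contain 141.178.215.3
  141.178.199.0/24 (141.178.199.0 - 141.178.199.255) does not contain 141.178.215.3
  141.178.212.0/23 (141.178.212.0 - 141.178.213.255) does not contain 141.178.215.3
Longest matching prefix is /17 -> next hop 97.82.18.111.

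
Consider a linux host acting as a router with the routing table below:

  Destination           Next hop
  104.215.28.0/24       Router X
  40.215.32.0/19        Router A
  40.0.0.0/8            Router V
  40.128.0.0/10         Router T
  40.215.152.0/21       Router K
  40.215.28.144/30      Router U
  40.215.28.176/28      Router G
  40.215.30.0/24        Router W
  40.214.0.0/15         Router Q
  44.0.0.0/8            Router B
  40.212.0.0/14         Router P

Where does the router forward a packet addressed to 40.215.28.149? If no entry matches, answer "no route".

Routes whose prefix contains 40.215.28.149:
  40.0.0.0/8 (40.0.0.0 - 40.255.255.255) -> Router V
  40.212.0.0/14 (40.212.0.0 - 40.215.255.255) -> Router P
  40.214.0.0/15 (40.214.0.0 - 40.215.255.255) -> Router Q
More-specific entries that do NOT match:
  40.215.28.144/30 (40.215.28.144 - 40.215.28.147) does not contain 40.215.28.149
  40.215.28.176/28 (40.215.28.176 - 40.215.28.191) does not contain 40.215.28.149
  104.215.28.0/24 (104.215.28.0 - 104.215.28.255) does not contain 40.215.28.149
  40.215.30.0/24 (40.215.30.0 - 40.215.30.255) does not contain 40.215.28.149
  40.215.152.0/21 (40.215.152.0 - 40.215.159.255) does not contain 40.215.28.149
  40.215.32.0/19 (40.215.32.0 - 40.215.63.255) does not contain 40.215.28.149
Longest matching prefix is /15 -> next hop Router Q.

Router Q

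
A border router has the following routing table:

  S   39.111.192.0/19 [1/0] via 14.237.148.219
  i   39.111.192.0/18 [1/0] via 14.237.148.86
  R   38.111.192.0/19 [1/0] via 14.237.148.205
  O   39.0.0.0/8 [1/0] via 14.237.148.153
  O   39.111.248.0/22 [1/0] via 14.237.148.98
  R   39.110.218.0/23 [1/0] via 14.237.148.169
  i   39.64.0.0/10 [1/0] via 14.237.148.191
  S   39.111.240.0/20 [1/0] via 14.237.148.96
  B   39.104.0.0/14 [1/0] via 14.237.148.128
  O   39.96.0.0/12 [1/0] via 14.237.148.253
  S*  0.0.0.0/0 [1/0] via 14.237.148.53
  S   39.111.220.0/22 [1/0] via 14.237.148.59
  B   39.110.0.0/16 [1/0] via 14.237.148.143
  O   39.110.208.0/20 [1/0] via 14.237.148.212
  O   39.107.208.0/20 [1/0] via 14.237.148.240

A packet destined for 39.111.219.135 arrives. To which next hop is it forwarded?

14.237.148.219

Routes whose prefix contains 39.111.219.135:
  0.0.0.0/0 (default, matches everything) -> 14.237.148.53
  39.0.0.0/8 (39.0.0.0 - 39.255.255.255) -> 14.237.148.153
  39.64.0.0/10 (39.64.0.0 - 39.127.255.255) -> 14.237.148.191
  39.96.0.0/12 (39.96.0.0 - 39.111.255.255) -> 14.237.148.253
  39.111.192.0/18 (39.111.192.0 - 39.111.255.255) -> 14.237.148.86
  39.111.192.0/19 (39.111.192.0 - 39.111.223.255) -> 14.237.148.219
More-specific entries that do NOT match:
  39.110.218.0/23 (39.110.218.0 - 39.110.219.255) does not contain 39.111.219.135
  39.111.248.0/22 (39.111.248.0 - 39.111.251.255) does not contain 39.111.219.135
  39.111.220.0/22 (39.111.220.0 - 39.111.223.255) does not contain 39.111.219.135
  39.111.240.0/20 (39.111.240.0 - 39.111.255.255) does not contain 39.111.219.135
  39.110.208.0/20 (39.110.208.0 - 39.110.223.255) does not contain 39.111.219.135
  39.107.208.0/20 (39.107.208.0 - 39.107.223.255) does not contain 39.111.219.135
Longest matching prefix is /19 -> next hop 14.237.148.219.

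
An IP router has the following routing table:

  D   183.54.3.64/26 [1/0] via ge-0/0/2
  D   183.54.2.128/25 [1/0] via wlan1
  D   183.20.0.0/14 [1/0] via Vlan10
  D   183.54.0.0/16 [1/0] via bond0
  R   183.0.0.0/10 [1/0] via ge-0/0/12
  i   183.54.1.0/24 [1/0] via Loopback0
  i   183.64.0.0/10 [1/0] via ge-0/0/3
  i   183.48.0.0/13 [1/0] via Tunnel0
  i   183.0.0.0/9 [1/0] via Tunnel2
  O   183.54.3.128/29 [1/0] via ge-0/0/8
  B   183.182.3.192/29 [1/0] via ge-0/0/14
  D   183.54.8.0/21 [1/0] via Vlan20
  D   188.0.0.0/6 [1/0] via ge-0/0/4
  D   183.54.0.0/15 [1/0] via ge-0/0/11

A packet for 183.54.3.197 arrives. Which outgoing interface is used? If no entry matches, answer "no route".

Routes whose prefix contains 183.54.3.197:
  183.0.0.0/9 (183.0.0.0 - 183.127.255.255) -> Tunnel2
  183.0.0.0/10 (183.0.0.0 - 183.63.255.255) -> ge-0/0/12
  183.48.0.0/13 (183.48.0.0 - 183.55.255.255) -> Tunnel0
  183.54.0.0/15 (183.54.0.0 - 183.55.255.255) -> ge-0/0/11
  183.54.0.0/16 (183.54.0.0 - 183.54.255.255) -> bond0
More-specific entries that do NOT match:
  183.54.3.128/29 (183.54.3.128 - 183.54.3.135) does not contain 183.54.3.197
  183.182.3.192/29 (183.182.3.192 - 183.182.3.199) does not contain 183.54.3.197
  183.54.3.64/26 (183.54.3.64 - 183.54.3.127) does not contain 183.54.3.197
  183.54.2.128/25 (183.54.2.128 - 183.54.2.255) does not contain 183.54.3.197
  183.54.1.0/24 (183.54.1.0 - 183.54.1.255) does not contain 183.54.3.197
  183.54.8.0/21 (183.54.8.0 - 183.54.15.255) does not contain 183.54.3.197
Longest matching prefix is /16 -> interface bond0.

bond0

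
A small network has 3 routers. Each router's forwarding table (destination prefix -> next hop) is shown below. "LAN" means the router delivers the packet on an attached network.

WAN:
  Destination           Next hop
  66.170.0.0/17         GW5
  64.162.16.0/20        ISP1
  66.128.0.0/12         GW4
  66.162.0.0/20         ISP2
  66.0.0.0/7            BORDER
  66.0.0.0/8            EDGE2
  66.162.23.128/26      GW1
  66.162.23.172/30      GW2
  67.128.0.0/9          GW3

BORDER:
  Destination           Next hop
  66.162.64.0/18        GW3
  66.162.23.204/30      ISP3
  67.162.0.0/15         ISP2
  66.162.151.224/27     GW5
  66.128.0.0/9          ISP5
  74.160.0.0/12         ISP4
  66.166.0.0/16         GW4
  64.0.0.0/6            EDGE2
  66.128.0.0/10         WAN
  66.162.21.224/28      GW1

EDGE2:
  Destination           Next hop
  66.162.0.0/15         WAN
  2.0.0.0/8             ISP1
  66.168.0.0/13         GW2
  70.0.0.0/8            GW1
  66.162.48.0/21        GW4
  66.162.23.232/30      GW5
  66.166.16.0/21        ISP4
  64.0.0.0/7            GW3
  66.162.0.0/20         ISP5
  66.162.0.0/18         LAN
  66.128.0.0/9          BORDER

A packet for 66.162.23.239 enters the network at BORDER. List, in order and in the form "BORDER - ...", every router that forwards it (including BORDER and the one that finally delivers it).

BORDER - WAN - EDGE2

At BORDER: longest match for 66.162.23.239 is 66.128.0.0/10 -> WAN
At WAN: longest match for 66.162.23.239 is 66.0.0.0/8 -> EDGE2
At EDGE2: longest match for 66.162.23.239 is 66.162.0.0/18 -> LAN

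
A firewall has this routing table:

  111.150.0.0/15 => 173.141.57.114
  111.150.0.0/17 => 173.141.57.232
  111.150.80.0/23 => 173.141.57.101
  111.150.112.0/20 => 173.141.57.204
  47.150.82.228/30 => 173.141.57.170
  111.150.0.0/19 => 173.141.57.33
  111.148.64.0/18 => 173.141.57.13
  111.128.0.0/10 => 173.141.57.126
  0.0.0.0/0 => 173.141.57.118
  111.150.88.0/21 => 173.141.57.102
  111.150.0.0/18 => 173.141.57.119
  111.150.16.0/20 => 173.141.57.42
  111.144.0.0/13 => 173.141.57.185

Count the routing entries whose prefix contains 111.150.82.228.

Prefixes containing 111.150.82.228:
  0.0.0.0/0 (default, matches everything)
  111.128.0.0/10 (111.128.0.0 - 111.191.255.255)
  111.144.0.0/13 (111.144.0.0 - 111.151.255.255)
  111.150.0.0/15 (111.150.0.0 - 111.151.255.255)
  111.150.0.0/17 (111.150.0.0 - 111.150.127.255)
Total matching entries: 5.

5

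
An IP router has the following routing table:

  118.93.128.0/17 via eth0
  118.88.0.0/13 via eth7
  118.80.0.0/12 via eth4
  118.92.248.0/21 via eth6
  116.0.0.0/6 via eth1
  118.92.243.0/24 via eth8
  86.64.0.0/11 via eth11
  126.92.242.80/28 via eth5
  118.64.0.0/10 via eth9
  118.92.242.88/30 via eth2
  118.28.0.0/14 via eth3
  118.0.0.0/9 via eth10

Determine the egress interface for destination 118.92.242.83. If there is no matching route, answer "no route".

eth7

Routes whose prefix contains 118.92.242.83:
  116.0.0.0/6 (116.0.0.0 - 119.255.255.255) -> eth1
  118.0.0.0/9 (118.0.0.0 - 118.127.255.255) -> eth10
  118.64.0.0/10 (118.64.0.0 - 118.127.255.255) -> eth9
  118.80.0.0/12 (118.80.0.0 - 118.95.255.255) -> eth4
  118.88.0.0/13 (118.88.0.0 - 118.95.255.255) -> eth7
More-specific entries that do NOT match:
  118.92.242.88/30 (118.92.242.88 - 118.92.242.91) does not contain 118.92.242.83
  126.92.242.80/28 (126.92.242.80 - 126.92.242.95) does not contain 118.92.242.83
  118.92.243.0/24 (118.92.243.0 - 118.92.243.255) does not contain 118.92.242.83
  118.92.248.0/21 (118.92.248.0 - 118.92.255.255) does not contain 118.92.242.83
  118.93.128.0/17 (118.93.128.0 - 118.93.255.255) does not contain 118.92.242.83
  118.28.0.0/14 (118.28.0.0 - 118.31.255.255) does not contain 118.92.242.83
Longest matching prefix is /13 -> interface eth7.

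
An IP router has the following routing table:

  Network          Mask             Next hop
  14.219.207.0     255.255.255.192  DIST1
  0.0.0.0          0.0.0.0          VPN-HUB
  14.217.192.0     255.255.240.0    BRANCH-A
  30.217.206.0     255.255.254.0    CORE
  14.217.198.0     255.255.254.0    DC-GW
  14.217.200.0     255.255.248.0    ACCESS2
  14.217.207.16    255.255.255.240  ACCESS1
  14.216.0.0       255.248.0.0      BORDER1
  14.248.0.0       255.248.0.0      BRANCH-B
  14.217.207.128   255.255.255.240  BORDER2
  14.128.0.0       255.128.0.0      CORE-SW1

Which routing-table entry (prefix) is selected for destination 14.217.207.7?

14.217.200.0/21

Entries matching 14.217.207.7:
  0.0.0.0/0 (default, matches everything)
  14.128.0.0/9 (14.128.0.0 - 14.255.255.255)
  14.216.0.0/13 (14.216.0.0 - 14.223.255.255)
  14.217.192.0/20 (14.217.192.0 - 14.217.207.255)
  14.217.200.0/21 (14.217.200.0 - 14.217.207.255)
Most specific is 14.217.200.0/21.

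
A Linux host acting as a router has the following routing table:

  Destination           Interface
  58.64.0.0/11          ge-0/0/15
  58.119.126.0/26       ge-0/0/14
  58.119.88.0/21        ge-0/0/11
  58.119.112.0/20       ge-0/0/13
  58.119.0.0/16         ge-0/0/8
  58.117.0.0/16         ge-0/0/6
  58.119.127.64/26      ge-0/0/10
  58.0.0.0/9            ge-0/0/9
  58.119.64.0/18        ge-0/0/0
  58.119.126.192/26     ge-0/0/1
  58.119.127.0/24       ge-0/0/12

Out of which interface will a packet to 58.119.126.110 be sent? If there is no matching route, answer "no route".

ge-0/0/13

Routes whose prefix contains 58.119.126.110:
  58.0.0.0/9 (58.0.0.0 - 58.127.255.255) -> ge-0/0/9
  58.119.0.0/16 (58.119.0.0 - 58.119.255.255) -> ge-0/0/8
  58.119.64.0/18 (58.119.64.0 - 58.119.127.255) -> ge-0/0/0
  58.119.112.0/20 (58.119.112.0 - 58.119.127.255) -> ge-0/0/13
More-specific entries that do NOT match:
  58.119.126.0/26 (58.119.126.0 - 58.119.126.63) does not contain 58.119.126.110
  58.119.127.64/26 (58.119.127.64 - 58.119.127.127) does not contain 58.119.126.110
  58.119.126.192/26 (58.119.126.192 - 58.119.126.255) does not contain 58.119.126.110
  58.119.127.0/24 (58.119.127.0 - 58.119.127.255) does not contain 58.119.126.110
  58.119.88.0/21 (58.119.88.0 - 58.119.95.255) does not contain 58.119.126.110
Longest matching prefix is /20 -> interface ge-0/0/13.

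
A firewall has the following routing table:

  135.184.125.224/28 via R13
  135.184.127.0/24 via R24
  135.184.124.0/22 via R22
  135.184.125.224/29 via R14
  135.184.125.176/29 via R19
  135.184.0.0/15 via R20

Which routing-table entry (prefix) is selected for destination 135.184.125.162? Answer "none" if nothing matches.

Entries matching 135.184.125.162:
  135.184.0.0/15 (135.184.0.0 - 135.185.255.255)
  135.184.124.0/22 (135.184.124.0 - 135.184.127.255)
Most specific is 135.184.124.0/22.

135.184.124.0/22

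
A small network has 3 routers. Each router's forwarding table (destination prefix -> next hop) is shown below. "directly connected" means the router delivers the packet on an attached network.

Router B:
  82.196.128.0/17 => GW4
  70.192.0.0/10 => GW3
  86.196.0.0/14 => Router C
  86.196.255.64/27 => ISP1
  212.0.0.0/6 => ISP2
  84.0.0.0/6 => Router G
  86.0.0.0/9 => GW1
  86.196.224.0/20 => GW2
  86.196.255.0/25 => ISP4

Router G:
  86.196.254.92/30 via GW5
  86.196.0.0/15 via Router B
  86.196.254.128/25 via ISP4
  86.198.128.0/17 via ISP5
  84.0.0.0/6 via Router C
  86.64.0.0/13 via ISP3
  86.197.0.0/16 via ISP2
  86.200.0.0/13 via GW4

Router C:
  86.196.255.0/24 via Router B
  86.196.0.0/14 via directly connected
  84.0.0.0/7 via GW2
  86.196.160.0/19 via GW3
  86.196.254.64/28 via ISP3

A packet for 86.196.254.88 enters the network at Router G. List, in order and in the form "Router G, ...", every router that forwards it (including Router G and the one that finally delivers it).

At Router G: longest match for 86.196.254.88 is 86.196.0.0/15 -> Router B
At Router B: longest match for 86.196.254.88 is 86.196.0.0/14 -> Router C
At Router C: longest match for 86.196.254.88 is 86.196.0.0/14 -> directly connected

Router G, Router B, Router C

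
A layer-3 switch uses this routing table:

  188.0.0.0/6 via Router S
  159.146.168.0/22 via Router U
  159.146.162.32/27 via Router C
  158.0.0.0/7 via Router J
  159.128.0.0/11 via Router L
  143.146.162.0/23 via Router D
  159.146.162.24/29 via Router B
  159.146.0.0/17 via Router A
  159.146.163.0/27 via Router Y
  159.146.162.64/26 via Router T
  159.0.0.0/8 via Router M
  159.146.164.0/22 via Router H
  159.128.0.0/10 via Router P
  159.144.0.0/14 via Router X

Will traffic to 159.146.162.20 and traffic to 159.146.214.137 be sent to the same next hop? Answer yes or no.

159.146.162.20: longest match 159.144.0.0/14 -> Router X
159.146.214.137: longest match 159.144.0.0/14 -> Router X

yes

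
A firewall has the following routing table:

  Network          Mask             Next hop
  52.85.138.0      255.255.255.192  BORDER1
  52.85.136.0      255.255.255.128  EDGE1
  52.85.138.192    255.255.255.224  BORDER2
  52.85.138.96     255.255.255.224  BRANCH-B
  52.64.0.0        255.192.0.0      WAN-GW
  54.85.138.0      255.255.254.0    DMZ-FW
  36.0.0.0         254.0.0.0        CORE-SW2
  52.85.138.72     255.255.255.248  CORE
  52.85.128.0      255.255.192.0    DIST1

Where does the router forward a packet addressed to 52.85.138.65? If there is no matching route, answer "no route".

Routes whose prefix contains 52.85.138.65:
  52.64.0.0/10 (52.64.0.0 - 52.127.255.255) -> WAN-GW
  52.85.128.0/18 (52.85.128.0 - 52.85.191.255) -> DIST1
More-specific entries that do NOT match:
  52.85.138.72/29 (52.85.138.72 - 52.85.138.79) does not contain 52.85.138.65
  52.85.138.192/27 (52.85.138.192 - 52.85.138.223) does not contain 52.85.138.65
  52.85.138.96/27 (52.85.138.96 - 52.85.138.127) does not contain 52.85.138.65
  52.85.138.0/26 (52.85.138.0 - 52.85.138.63) does not contain 52.85.138.65
  52.85.136.0/25 (52.85.136.0 - 52.85.136.127) does not contain 52.85.138.65
  54.85.138.0/23 (54.85.138.0 - 54.85.139.255) does not contain 52.85.138.65
Longest matching prefix is /18 -> next hop DIST1.

DIST1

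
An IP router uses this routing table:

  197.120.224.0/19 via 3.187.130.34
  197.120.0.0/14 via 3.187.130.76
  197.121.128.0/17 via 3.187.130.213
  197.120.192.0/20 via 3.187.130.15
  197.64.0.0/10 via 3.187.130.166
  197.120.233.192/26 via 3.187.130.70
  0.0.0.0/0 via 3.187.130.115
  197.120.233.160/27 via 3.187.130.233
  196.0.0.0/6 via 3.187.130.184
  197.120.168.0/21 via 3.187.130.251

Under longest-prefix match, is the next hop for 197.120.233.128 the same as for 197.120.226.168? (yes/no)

yes

197.120.233.128: longest match 197.120.224.0/19 -> 3.187.130.34
197.120.226.168: longest match 197.120.224.0/19 -> 3.187.130.34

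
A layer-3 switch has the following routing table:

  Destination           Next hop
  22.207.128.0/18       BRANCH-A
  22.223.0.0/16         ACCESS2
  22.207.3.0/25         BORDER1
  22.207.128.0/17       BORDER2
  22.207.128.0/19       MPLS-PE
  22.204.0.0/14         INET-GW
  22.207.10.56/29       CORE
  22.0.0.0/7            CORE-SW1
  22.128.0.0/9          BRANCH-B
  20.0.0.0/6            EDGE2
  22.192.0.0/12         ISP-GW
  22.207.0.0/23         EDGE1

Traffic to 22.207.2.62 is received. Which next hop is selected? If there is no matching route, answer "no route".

Routes whose prefix contains 22.207.2.62:
  20.0.0.0/6 (20.0.0.0 - 23.255.255.255) -> EDGE2
  22.0.0.0/7 (22.0.0.0 - 23.255.255.255) -> CORE-SW1
  22.128.0.0/9 (22.128.0.0 - 22.255.255.255) -> BRANCH-B
  22.192.0.0/12 (22.192.0.0 - 22.207.255.255) -> ISP-GW
  22.204.0.0/14 (22.204.0.0 - 22.207.255.255) -> INET-GW
More-specific entries that do NOT match:
  22.207.10.56/29 (22.207.10.56 - 22.207.10.63) does not contain 22.207.2.62
  22.207.3.0/25 (22.207.3.0 - 22.207.3.127) does not contain 22.207.2.62
  22.207.0.0/23 (22.207.0.0 - 22.207.1.255) does not contain 22.207.2.62
  22.207.128.0/19 (22.207.128.0 - 22.207.159.255) does not contain 22.207.2.62
  22.207.128.0/18 (22.207.128.0 - 22.207.191.255) does not contain 22.207.2.62
  22.207.128.0/17 (22.207.128.0 - 22.207.255.255) does not contain 22.207.2.62
  22.223.0.0/16 (22.223.0.0 - 22.223.255.255) does not contain 22.207.2.62
Longest matching prefix is /14 -> next hop INET-GW.

INET-GW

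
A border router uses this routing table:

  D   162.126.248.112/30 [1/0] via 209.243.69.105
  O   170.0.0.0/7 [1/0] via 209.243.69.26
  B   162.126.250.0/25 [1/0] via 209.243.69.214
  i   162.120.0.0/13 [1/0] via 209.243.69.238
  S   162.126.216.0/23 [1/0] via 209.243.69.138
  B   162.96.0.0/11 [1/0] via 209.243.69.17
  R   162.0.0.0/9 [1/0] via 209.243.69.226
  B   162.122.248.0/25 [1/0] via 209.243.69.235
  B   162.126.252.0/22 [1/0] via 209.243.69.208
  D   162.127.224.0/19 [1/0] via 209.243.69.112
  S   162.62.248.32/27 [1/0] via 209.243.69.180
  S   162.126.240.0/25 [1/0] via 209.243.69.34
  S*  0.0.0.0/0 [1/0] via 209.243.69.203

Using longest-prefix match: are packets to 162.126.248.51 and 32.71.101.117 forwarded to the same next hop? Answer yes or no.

no

162.126.248.51: longest match 162.120.0.0/13 -> 209.243.69.238
32.71.101.117: longest match 0.0.0.0/0 -> 209.243.69.203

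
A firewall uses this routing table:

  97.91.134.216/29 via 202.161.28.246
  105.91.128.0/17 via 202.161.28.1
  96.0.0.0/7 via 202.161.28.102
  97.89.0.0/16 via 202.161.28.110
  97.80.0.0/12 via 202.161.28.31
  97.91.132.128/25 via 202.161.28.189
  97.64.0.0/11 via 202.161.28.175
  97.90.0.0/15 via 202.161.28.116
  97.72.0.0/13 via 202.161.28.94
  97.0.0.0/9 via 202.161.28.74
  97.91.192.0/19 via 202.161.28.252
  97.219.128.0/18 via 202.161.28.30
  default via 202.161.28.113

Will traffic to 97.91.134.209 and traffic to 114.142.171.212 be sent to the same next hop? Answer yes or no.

no

97.91.134.209: longest match 97.90.0.0/15 -> 202.161.28.116
114.142.171.212: longest match 0.0.0.0/0 -> 202.161.28.113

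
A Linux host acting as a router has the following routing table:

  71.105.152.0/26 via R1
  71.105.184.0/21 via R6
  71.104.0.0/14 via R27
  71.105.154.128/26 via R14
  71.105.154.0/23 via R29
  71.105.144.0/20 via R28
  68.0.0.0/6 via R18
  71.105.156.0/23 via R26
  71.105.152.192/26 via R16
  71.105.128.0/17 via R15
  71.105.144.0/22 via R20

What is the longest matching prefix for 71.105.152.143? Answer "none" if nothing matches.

71.105.144.0/20

Entries matching 71.105.152.143:
  68.0.0.0/6 (68.0.0.0 - 71.255.255.255)
  71.104.0.0/14 (71.104.0.0 - 71.107.255.255)
  71.105.128.0/17 (71.105.128.0 - 71.105.255.255)
  71.105.144.0/20 (71.105.144.0 - 71.105.159.255)
Most specific is 71.105.144.0/20.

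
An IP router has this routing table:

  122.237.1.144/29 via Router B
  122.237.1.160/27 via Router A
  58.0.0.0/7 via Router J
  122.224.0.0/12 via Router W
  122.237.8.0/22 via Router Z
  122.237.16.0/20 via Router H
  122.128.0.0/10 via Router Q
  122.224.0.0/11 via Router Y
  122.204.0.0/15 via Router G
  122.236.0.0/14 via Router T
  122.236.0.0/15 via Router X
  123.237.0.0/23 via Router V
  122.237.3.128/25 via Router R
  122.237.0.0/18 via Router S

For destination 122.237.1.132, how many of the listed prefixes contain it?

Prefixes containing 122.237.1.132:
  122.224.0.0/11 (122.224.0.0 - 122.255.255.255)
  122.224.0.0/12 (122.224.0.0 - 122.239.255.255)
  122.236.0.0/14 (122.236.0.0 - 122.239.255.255)
  122.236.0.0/15 (122.236.0.0 - 122.237.255.255)
  122.237.0.0/18 (122.237.0.0 - 122.237.63.255)
Total matching entries: 5.

5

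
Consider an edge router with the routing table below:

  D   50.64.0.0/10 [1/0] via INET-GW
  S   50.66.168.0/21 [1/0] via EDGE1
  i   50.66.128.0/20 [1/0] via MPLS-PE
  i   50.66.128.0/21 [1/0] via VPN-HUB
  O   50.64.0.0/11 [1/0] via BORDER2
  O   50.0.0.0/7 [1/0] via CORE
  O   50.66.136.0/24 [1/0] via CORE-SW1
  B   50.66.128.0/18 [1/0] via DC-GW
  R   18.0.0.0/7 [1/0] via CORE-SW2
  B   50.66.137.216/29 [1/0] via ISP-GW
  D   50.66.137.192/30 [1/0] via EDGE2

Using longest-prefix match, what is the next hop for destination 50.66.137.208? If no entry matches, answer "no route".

Routes whose prefix contains 50.66.137.208:
  50.0.0.0/7 (50.0.0.0 - 51.255.255.255) -> CORE
  50.64.0.0/10 (50.64.0.0 - 50.127.255.255) -> INET-GW
  50.64.0.0/11 (50.64.0.0 - 50.95.255.255) -> BORDER2
  50.66.128.0/18 (50.66.128.0 - 50.66.191.255) -> DC-GW
  50.66.128.0/20 (50.66.128.0 - 50.66.143.255) -> MPLS-PE
More-specific entries that do NOT match:
  50.66.137.192/30 (50.66.137.192 - 50.66.137.195) does not contain 50.66.137.208
  50.66.137.216/29 (50.66.137.216 - 50.66.137.223) does not contain 50.66.137.208
  50.66.136.0/24 (50.66.136.0 - 50.66.136.255) does not contain 50.66.137.208
  50.66.168.0/21 (50.66.168.0 - 50.66.175.255) does not contain 50.66.137.208
  50.66.128.0/21 (50.66.128.0 - 50.66.135.255) does not contain 50.66.137.208
Longest matching prefix is /20 -> next hop MPLS-PE.

MPLS-PE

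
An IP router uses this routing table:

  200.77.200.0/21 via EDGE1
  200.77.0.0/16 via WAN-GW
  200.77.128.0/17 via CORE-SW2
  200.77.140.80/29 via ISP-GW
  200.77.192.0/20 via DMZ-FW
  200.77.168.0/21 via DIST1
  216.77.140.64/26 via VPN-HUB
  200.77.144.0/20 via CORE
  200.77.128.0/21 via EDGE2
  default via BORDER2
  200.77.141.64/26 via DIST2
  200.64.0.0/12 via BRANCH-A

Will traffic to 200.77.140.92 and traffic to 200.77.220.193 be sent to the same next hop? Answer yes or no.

200.77.140.92: longest match 200.77.128.0/17 -> CORE-SW2
200.77.220.193: longest match 200.77.128.0/17 -> CORE-SW2

yes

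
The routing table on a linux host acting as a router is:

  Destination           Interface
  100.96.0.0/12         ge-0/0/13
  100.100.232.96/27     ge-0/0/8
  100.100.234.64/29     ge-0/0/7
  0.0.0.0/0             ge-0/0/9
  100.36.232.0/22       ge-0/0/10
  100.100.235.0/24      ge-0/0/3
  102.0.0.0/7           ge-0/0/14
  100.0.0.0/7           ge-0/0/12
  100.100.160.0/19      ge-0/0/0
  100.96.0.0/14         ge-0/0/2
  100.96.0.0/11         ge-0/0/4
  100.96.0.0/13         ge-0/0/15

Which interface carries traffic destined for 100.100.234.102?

Routes whose prefix contains 100.100.234.102:
  0.0.0.0/0 (default, matches everything) -> ge-0/0/9
  100.0.0.0/7 (100.0.0.0 - 101.255.255.255) -> ge-0/0/12
  100.96.0.0/11 (100.96.0.0 - 100.127.255.255) -> ge-0/0/4
  100.96.0.0/12 (100.96.0.0 - 100.111.255.255) -> ge-0/0/13
  100.96.0.0/13 (100.96.0.0 - 100.103.255.255) -> ge-0/0/15
More-specific entries that do NOT match:
  100.100.234.64/29 (100.100.234.64 - 100.100.234.71) does not contain 100.100.234.102
  100.100.232.96/27 (100.100.232.96 - 100.100.232.127) does not contain 100.100.234.102
  100.100.235.0/24 (100.100.235.0 - 100.100.235.255) does not contain 100.100.234.102
  100.36.232.0/22 (100.36.232.0 - 100.36.235.255) does not contain 100.100.234.102
  100.100.160.0/19 (100.100.160.0 - 100.100.191.255) does not contain 100.100.234.102
  100.96.0.0/14 (100.96.0.0 - 100.99.255.255) does not contain 100.100.234.102
Longest matching prefix is /13 -> interface ge-0/0/15.

ge-0/0/15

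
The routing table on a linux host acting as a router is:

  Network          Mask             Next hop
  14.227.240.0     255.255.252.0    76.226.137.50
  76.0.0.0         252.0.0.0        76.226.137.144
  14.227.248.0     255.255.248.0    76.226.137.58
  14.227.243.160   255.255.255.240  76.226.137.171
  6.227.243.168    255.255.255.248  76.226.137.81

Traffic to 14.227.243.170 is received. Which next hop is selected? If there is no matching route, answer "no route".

76.226.137.171

Routes whose prefix contains 14.227.243.170:
  14.227.240.0/22 (14.227.240.0 - 14.227.243.255) -> 76.226.137.50
  14.227.243.160/28 (14.227.243.160 - 14.227.243.175) -> 76.226.137.171
More-specific entries that do NOT match:
  6.227.243.168/29 (6.227.243.168 - 6.227.243.175) does not contain 14.227.243.170
Longest matching prefix is /28 -> next hop 76.226.137.171.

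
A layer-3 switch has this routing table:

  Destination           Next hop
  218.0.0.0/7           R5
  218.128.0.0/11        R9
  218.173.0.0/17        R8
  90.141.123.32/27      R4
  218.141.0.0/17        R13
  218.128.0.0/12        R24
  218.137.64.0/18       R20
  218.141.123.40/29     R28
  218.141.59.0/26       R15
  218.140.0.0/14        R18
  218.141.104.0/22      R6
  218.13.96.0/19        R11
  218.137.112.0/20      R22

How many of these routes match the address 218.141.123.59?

Prefixes containing 218.141.123.59:
  218.0.0.0/7 (218.0.0.0 - 219.255.255.255)
  218.128.0.0/11 (218.128.0.0 - 218.159.255.255)
  218.128.0.0/12 (218.128.0.0 - 218.143.255.255)
  218.140.0.0/14 (218.140.0.0 - 218.143.255.255)
  218.141.0.0/17 (218.141.0.0 - 218.141.127.255)
Total matching entries: 5.

5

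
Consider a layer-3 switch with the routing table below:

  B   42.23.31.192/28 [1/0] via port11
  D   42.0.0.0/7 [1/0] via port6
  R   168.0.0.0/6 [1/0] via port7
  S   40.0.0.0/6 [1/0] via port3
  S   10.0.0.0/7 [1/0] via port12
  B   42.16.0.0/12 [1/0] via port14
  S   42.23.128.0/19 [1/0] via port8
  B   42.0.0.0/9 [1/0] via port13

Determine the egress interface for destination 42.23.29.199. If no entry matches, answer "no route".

Routes whose prefix contains 42.23.29.199:
  40.0.0.0/6 (40.0.0.0 - 43.255.255.255) -> port3
  42.0.0.0/7 (42.0.0.0 - 43.255.255.255) -> port6
  42.0.0.0/9 (42.0.0.0 - 42.127.255.255) -> port13
  42.16.0.0/12 (42.16.0.0 - 42.31.255.255) -> port14
More-specific entries that do NOT match:
  42.23.31.192/28 (42.23.31.192 - 42.23.31.207) does not contain 42.23.29.199
  42.23.128.0/19 (42.23.128.0 - 42.23.159.255) does not contain 42.23.29.199
Longest matching prefix is /12 -> interface port14.

port14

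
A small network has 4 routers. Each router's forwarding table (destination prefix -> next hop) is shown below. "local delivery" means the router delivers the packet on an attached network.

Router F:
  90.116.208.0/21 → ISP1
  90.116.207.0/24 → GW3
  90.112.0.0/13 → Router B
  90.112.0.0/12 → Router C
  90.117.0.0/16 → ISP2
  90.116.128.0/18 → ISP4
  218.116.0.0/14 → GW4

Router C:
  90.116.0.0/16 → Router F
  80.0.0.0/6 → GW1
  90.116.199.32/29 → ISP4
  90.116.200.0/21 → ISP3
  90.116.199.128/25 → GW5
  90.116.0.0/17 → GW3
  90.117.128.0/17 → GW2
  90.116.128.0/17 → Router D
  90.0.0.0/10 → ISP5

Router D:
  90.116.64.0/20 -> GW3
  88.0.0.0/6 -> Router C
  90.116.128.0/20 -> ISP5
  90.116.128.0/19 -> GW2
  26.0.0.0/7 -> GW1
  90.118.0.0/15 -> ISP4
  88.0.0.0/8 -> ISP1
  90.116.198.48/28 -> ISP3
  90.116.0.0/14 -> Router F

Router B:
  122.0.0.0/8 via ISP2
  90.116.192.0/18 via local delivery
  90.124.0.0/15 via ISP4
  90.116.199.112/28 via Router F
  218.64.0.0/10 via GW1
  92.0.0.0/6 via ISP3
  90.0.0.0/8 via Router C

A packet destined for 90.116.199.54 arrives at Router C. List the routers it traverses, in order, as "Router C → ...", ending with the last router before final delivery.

Router C → Router D → Router F → Router B

At Router C: longest match for 90.116.199.54 is 90.116.128.0/17 -> Router D
At Router D: longest match for 90.116.199.54 is 90.116.0.0/14 -> Router F
At Router F: longest match for 90.116.199.54 is 90.112.0.0/13 -> Router B
At Router B: longest match for 90.116.199.54 is 90.116.192.0/18 -> local delivery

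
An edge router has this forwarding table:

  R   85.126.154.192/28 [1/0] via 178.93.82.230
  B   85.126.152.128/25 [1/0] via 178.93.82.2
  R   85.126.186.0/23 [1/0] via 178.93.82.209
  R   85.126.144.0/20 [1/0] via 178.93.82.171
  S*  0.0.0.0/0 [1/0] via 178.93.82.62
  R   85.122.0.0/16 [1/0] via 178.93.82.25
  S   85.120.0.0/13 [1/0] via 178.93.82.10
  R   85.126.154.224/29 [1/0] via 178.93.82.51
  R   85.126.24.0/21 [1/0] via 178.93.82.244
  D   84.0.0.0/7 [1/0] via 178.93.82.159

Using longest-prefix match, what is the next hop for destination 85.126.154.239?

178.93.82.171

Routes whose prefix contains 85.126.154.239:
  0.0.0.0/0 (default, matches everything) -> 178.93.82.62
  84.0.0.0/7 (84.0.0.0 - 85.255.255.255) -> 178.93.82.159
  85.120.0.0/13 (85.120.0.0 - 85.127.255.255) -> 178.93.82.10
  85.126.144.0/20 (85.126.144.0 - 85.126.159.255) -> 178.93.82.171
More-specific entries that do NOT match:
  85.126.154.224/29 (85.126.154.224 - 85.126.154.231) does not contain 85.126.154.239
  85.126.154.192/28 (85.126.154.192 - 85.126.154.207) does not contain 85.126.154.239
  85.126.152.128/25 (85.126.152.128 - 85.126.152.255) does not contain 85.126.154.239
  85.126.186.0/23 (85.126.186.0 - 85.126.187.255) does not contain 85.126.154.239
  85.126.24.0/21 (85.126.24.0 - 85.126.31.255) does not contain 85.126.154.239
Longest matching prefix is /20 -> next hop 178.93.82.171.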